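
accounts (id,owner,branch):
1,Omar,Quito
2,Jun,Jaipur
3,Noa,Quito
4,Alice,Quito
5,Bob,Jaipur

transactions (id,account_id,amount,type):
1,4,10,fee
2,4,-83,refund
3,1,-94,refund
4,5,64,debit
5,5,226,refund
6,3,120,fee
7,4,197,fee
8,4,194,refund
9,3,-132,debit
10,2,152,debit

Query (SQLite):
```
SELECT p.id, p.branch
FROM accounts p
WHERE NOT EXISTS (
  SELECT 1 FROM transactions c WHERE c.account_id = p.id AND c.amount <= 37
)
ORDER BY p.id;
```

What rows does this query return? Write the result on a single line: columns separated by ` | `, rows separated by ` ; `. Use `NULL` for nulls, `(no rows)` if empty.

2 | Jaipur ; 5 | Jaipur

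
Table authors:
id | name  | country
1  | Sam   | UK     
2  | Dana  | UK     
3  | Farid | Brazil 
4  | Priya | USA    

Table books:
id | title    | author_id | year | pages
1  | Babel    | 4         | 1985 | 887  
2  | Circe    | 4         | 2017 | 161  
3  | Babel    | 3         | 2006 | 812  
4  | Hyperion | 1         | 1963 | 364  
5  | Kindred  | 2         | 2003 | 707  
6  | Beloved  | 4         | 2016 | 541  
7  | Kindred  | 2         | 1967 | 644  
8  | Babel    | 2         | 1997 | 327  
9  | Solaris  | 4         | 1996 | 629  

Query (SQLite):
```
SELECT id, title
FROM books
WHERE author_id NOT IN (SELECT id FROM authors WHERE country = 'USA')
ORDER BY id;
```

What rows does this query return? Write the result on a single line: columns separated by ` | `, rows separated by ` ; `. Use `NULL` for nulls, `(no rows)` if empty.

3 | Babel ; 4 | Hyperion ; 5 | Kindred ; 7 | Kindred ; 8 | Babel

Inner query: authors.id where country = 'USA'.
Outer: keep books rows whose author_id is not in that set.
Inner query → {4}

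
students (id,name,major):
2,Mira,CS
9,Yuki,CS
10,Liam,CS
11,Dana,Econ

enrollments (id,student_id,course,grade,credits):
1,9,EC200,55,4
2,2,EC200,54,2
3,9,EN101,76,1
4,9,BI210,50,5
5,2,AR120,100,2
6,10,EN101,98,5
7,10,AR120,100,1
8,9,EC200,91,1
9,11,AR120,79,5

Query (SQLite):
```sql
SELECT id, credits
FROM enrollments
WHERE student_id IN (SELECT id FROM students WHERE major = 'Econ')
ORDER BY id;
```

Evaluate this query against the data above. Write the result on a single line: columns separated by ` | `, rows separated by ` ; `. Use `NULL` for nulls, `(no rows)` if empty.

9 | 5

Inner query: students.id where major = 'Econ'.
Outer: keep enrollments rows whose student_id is in that set.
Inner query → {11}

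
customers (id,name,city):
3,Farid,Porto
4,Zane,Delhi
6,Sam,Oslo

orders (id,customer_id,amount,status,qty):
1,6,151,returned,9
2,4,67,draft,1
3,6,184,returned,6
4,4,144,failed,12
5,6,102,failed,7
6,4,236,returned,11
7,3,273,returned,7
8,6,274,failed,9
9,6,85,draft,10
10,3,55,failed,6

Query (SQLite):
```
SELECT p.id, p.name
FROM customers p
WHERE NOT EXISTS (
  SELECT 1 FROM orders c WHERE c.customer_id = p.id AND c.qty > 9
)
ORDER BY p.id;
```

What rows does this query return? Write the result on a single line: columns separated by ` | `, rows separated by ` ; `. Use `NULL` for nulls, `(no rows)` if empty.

3 | Farid

For each customers row, check whether any orders with matching customer_id has qty > 9.
Keep rows where that is false.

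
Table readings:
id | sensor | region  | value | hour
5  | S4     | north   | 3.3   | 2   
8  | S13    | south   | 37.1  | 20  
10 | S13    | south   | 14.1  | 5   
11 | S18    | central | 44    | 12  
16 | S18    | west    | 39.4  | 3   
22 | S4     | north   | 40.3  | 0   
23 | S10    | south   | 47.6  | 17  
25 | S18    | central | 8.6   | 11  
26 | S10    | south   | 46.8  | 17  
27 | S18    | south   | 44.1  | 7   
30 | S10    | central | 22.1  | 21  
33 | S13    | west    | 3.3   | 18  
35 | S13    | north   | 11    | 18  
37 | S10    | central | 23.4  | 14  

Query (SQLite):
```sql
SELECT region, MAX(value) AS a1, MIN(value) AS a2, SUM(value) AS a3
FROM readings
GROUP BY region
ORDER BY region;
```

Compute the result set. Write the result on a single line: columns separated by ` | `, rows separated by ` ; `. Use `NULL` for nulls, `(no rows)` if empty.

Group readings by region.
Per group compute: MAX(value), MIN(value), SUM(value).
  central: ids {11, 25, 30, 37} → MAX(value)=44, MIN(value)=8.6, SUM(value)=98.1
  north: ids {5, 22, 35} → MAX(value)=40.3, MIN(value)=3.3, SUM(value)=54.6
  south: ids {8, 10, 23, 26, 27} → MAX(value)=47.6, MIN(value)=14.1, SUM(value)=189.7
  west: ids {16, 33} → MAX(value)=39.4, MIN(value)=3.3, SUM(value)=42.7

central | 44 | 8.6 | 98.1 ; north | 40.3 | 3.3 | 54.6 ; south | 47.6 | 14.1 | 189.7 ; west | 39.4 | 3.3 | 42.7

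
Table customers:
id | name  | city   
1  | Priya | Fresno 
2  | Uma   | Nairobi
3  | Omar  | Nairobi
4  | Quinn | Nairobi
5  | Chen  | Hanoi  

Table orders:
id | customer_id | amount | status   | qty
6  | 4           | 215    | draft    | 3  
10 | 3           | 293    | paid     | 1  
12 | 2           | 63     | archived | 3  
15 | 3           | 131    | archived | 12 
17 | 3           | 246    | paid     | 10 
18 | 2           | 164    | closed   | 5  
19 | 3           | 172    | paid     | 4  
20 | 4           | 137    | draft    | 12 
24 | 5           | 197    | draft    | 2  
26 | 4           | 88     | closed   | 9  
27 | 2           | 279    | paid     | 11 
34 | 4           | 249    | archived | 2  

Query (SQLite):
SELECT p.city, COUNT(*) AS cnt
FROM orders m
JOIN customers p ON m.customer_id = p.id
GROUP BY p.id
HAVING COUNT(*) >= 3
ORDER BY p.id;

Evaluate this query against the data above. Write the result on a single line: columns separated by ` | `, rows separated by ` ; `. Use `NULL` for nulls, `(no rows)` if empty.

Nairobi | 3 ; Nairobi | 4 ; Nairobi | 4

Join each orders row to its customers via customer_id.
Group joined rows by customers.id; compute COUNT(*) per group.
HAVING: keep groups with count ≥ 3.
  2: ids {12, 18, 27} → COUNT(*)=3
  3: ids {10, 15, 17, 19} → COUNT(*)=4
  4: ids {6, 20, 26, 34} → COUNT(*)=4
  5: ids {24} → COUNT(*)=1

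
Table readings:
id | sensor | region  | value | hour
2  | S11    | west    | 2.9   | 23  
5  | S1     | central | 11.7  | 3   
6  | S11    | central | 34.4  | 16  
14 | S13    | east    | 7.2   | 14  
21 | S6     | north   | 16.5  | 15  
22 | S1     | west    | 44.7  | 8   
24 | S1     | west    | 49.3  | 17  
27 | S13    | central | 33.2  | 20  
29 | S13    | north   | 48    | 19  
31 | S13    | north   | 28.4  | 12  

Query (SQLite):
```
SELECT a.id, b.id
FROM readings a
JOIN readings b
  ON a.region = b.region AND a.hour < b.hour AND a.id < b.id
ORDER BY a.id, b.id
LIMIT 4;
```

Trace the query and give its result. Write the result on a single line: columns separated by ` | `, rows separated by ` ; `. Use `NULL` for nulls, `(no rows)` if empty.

5 | 6 ; 5 | 27 ; 6 | 27 ; 21 | 29

Pairs (a,b) with same region, a.hour < b.hour, a.id < b.id.
region groups: central:{5,6,27} east:{14} north:{21,29,31} west:{2,22,24}
Ordered by (a.id, b.id); first 4.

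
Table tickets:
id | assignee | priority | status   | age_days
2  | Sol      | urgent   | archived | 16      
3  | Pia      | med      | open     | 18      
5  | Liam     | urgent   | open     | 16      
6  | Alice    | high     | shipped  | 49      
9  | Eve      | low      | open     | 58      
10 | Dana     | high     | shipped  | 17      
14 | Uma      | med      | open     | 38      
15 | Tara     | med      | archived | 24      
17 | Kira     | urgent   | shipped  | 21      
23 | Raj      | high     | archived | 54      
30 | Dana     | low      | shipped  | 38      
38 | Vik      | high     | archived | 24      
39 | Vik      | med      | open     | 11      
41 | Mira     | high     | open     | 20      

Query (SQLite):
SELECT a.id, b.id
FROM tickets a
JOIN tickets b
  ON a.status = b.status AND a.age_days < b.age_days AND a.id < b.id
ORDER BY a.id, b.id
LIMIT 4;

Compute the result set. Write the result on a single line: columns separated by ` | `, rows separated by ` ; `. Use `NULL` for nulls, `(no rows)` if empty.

Pairs (a,b) with same status, a.age_days < b.age_days, a.id < b.id.
status groups: archived:{2,15,23,38} open:{3,5,9,14,39,41} shipped:{6,10,17,30}
Ordered by (a.id, b.id); first 4.

2 | 15 ; 2 | 23 ; 2 | 38 ; 3 | 9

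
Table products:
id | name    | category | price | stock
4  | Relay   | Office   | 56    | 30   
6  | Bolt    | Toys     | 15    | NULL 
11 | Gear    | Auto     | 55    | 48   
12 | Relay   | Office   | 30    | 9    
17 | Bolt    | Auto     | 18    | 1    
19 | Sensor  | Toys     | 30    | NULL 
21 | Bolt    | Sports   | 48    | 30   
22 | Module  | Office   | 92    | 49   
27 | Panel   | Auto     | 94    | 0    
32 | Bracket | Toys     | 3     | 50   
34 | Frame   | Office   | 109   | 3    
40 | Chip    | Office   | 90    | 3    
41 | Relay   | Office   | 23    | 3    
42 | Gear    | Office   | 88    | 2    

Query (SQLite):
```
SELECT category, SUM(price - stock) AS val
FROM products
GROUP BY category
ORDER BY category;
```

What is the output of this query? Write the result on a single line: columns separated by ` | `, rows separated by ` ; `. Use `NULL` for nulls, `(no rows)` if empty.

For each row compute price - stock.
Group by category; take SUM of the expression per group.
  Auto: ids {11, 17, 27} → SUM(price - stock)=118
  Office: ids {4, 12, 22, 34, 40, 41, 42} → SUM(price - stock)=389
  Sports: ids {21} → SUM(price - stock)=18
  Toys: ids {6, 19, 32} → SUM(price - stock)=-47

Auto | 118 ; Office | 389 ; Sports | 18 ; Toys | -47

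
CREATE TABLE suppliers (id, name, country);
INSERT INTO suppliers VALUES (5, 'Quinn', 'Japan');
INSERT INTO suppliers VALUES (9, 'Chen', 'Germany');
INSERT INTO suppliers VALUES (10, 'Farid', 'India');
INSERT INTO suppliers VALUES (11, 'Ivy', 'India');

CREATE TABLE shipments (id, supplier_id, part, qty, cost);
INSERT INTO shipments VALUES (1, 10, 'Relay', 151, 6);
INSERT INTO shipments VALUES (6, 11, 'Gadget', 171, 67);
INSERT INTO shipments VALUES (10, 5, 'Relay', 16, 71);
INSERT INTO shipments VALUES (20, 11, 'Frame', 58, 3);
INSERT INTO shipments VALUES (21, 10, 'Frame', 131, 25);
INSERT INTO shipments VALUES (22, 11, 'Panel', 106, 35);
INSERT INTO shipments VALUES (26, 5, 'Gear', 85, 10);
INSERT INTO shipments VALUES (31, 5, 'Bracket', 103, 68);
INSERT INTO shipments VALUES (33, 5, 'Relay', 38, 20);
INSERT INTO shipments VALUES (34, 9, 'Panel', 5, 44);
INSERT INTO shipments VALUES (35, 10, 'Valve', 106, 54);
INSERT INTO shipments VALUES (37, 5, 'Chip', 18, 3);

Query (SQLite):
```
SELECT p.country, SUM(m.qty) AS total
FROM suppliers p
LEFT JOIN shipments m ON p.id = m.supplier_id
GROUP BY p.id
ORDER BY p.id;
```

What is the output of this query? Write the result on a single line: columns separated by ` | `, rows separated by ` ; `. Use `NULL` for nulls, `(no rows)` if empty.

LEFT JOIN keeps every suppliers row; unmatched ones get NULL for shipments columns.
Group by suppliers.id and compute SUM(m.qty). SUM over an all-NULL group is NULL.
  5: ids {10, 26, 31, 33, 37} → SUM(m.qty)=260
  9: ids {34} → SUM(m.qty)=5
  10: ids {1, 21, 35} → SUM(m.qty)=388
  11: ids {6, 20, 22} → SUM(m.qty)=335

Japan | 260 ; Germany | 5 ; India | 388 ; India | 335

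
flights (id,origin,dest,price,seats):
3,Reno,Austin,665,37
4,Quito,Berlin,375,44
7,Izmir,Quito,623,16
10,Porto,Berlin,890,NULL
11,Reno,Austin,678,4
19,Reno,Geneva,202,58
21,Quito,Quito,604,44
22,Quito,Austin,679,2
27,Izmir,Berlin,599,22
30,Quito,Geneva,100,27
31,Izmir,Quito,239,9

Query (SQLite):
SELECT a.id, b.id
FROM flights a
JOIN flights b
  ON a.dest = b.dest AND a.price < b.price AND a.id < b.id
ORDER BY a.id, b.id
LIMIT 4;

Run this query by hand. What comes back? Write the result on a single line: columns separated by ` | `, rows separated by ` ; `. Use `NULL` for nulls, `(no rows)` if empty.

3 | 11 ; 3 | 22 ; 4 | 10 ; 4 | 27

Pairs (a,b) with same dest, a.price < b.price, a.id < b.id.
dest groups: Austin:{3,11,22} Berlin:{4,10,27} Geneva:{19,30} Quito:{7,21,31}
Ordered by (a.id, b.id); first 4.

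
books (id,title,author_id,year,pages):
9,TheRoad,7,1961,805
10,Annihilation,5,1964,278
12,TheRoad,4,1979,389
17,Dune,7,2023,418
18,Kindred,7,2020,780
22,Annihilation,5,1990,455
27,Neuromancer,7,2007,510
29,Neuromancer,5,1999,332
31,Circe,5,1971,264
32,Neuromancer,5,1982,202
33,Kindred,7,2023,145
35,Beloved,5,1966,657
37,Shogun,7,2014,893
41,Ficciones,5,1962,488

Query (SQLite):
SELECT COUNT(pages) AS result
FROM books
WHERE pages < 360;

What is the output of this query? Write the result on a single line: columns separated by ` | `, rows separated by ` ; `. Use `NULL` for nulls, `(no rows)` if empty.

5

Rows where pages < 360 → pages values: [278, 332, 264, 202, 145].
COUNT(pages) counts non-NULL values → 5.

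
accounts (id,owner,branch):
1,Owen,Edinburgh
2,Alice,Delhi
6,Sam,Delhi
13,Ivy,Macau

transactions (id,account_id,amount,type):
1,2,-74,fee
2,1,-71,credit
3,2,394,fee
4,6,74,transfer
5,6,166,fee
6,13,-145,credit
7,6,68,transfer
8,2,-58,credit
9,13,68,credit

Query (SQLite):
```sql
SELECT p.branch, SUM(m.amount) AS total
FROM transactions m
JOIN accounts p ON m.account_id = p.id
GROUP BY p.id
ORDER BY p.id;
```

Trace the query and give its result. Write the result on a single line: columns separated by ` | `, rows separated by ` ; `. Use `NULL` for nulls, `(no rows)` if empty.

Edinburgh | -71 ; Delhi | 262 ; Delhi | 308 ; Macau | -77

Join each transactions row to its accounts via account_id.
Group joined rows by accounts.id; compute SUM(m.amount) per group.
  1: ids {2} → SUM(m.amount)=-71
  2: ids {1, 3, 8} → SUM(m.amount)=262
  6: ids {4, 5, 7} → SUM(m.amount)=308
  13: ids {6, 9} → SUM(m.amount)=-77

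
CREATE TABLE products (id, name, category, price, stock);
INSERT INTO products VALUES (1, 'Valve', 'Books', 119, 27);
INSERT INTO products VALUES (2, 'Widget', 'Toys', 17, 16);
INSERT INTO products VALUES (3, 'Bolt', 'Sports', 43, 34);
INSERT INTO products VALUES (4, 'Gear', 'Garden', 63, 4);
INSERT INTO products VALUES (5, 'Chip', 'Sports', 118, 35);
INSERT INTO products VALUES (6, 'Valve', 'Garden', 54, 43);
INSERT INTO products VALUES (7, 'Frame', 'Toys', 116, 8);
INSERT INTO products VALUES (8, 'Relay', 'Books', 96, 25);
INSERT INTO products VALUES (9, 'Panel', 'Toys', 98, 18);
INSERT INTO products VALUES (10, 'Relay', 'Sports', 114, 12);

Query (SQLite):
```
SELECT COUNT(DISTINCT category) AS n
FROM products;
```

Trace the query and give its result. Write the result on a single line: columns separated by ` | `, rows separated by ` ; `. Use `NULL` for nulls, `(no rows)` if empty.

Count distinct non-NULL category values.

4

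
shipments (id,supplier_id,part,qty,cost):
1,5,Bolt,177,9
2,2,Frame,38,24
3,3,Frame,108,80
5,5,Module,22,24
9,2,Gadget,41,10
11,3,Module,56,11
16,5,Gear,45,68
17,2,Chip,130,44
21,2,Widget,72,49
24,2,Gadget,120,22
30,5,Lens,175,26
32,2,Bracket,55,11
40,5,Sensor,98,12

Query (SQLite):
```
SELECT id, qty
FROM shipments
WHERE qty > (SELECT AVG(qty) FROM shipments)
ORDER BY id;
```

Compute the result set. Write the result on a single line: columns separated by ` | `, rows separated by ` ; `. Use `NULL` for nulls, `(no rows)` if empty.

Scalar subquery: AVG(qty) over all shipments rows = 87.461538 (≈; comparison uses full precision).
Keep rows where qty > that value.

1 | 177 ; 3 | 108 ; 17 | 130 ; 24 | 120 ; 30 | 175 ; 40 | 98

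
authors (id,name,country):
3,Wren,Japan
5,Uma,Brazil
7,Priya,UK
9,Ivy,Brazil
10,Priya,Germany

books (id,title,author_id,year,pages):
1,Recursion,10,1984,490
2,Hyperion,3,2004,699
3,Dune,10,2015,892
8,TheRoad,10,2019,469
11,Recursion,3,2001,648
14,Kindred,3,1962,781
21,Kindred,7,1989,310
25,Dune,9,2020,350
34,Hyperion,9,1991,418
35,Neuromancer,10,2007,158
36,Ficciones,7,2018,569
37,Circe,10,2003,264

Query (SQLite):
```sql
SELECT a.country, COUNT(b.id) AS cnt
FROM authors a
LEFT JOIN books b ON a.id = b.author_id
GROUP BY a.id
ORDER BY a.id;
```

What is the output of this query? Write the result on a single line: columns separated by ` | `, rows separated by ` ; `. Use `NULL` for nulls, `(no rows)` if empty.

LEFT JOIN keeps every authors row; unmatched ones get NULL for books columns.
Group by authors.id and compute COUNT(b.id). COUNT(col) of an all-NULL group is 0.
  3: ids {2, 11, 14} → COUNT(b.id)=3
  5: ids {—} → COUNT(b.id)=0
  7: ids {21, 36} → COUNT(b.id)=2
  9: ids {25, 34} → COUNT(b.id)=2
  10: ids {1, 3, 8, 35, 37} → COUNT(b.id)=5

Japan | 3 ; Brazil | 0 ; UK | 2 ; Brazil | 2 ; Germany | 5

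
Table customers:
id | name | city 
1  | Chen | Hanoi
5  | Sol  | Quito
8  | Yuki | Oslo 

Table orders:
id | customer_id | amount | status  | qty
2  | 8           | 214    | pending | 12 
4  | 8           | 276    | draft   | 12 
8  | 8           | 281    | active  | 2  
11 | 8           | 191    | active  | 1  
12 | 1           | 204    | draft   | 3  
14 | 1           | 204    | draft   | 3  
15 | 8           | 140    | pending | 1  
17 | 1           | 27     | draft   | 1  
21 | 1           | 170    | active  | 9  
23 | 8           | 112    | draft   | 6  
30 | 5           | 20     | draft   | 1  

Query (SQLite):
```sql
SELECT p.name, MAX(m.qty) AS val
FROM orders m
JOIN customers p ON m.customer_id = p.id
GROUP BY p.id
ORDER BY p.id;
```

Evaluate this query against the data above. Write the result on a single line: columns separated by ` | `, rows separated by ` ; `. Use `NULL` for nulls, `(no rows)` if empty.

Chen | 9 ; Sol | 1 ; Yuki | 12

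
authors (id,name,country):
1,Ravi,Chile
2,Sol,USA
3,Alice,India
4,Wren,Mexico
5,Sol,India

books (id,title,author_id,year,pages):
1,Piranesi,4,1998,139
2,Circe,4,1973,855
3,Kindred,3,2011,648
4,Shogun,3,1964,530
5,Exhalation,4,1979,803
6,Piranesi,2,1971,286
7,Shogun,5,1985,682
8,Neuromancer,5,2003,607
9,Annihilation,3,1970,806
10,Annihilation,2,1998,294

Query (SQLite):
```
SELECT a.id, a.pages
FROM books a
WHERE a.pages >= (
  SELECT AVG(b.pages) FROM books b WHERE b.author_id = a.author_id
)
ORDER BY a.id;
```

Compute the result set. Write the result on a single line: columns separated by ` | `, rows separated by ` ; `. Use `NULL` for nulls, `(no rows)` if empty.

For each books row a, compute AVG(pages) over rows sharing a.author_id.
Keep row a if a.pages >= that per-group AVG.
  author_id=2: AVG(pages) = 290.0
  author_id=3: AVG(pages) = 661.333333
  author_id=4: AVG(pages) = 599.0
  author_id=5: AVG(pages) = 644.5

2 | 855 ; 5 | 803 ; 7 | 682 ; 9 | 806 ; 10 | 294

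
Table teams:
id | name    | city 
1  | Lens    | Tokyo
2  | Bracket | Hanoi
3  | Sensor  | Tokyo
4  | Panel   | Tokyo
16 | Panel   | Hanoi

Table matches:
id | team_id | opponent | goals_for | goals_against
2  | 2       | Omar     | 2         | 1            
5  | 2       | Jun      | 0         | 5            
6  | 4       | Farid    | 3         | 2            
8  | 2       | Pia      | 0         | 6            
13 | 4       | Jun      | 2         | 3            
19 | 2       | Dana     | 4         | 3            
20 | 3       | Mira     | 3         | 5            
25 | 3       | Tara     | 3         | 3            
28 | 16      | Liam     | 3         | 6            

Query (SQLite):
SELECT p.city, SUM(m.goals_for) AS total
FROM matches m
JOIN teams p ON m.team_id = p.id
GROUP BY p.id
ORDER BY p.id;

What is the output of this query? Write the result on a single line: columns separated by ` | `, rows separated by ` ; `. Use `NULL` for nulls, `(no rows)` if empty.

Join each matches row to its teams via team_id.
Group joined rows by teams.id; compute SUM(m.goals_for) per group.
  2: ids {2, 5, 8, 19} → SUM(m.goals_for)=6
  3: ids {20, 25} → SUM(m.goals_for)=6
  4: ids {6, 13} → SUM(m.goals_for)=5
  16: ids {28} → SUM(m.goals_for)=3

Hanoi | 6 ; Tokyo | 6 ; Tokyo | 5 ; Hanoi | 3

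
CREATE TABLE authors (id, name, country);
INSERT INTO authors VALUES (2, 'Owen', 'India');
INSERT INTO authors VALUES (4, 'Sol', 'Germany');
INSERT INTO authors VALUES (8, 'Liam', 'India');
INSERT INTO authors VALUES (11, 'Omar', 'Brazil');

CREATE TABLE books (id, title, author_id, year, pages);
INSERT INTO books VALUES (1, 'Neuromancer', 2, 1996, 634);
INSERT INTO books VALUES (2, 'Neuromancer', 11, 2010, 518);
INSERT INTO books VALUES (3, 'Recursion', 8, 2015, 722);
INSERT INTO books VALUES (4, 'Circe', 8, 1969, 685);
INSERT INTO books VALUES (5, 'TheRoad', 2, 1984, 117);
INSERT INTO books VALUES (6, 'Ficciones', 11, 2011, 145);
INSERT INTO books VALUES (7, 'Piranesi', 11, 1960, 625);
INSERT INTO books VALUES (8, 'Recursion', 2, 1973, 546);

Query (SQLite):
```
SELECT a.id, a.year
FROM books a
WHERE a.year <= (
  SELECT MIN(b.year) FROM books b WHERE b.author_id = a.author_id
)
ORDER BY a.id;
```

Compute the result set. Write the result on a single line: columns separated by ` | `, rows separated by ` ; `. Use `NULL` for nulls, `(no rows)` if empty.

For each books row a, compute MIN(year) over rows sharing a.author_id.
Keep row a if a.year <= that per-group MIN.
  author_id=2: MIN(year) = 1973
  author_id=8: MIN(year) = 1969
  author_id=11: MIN(year) = 1960

4 | 1969 ; 7 | 1960 ; 8 | 1973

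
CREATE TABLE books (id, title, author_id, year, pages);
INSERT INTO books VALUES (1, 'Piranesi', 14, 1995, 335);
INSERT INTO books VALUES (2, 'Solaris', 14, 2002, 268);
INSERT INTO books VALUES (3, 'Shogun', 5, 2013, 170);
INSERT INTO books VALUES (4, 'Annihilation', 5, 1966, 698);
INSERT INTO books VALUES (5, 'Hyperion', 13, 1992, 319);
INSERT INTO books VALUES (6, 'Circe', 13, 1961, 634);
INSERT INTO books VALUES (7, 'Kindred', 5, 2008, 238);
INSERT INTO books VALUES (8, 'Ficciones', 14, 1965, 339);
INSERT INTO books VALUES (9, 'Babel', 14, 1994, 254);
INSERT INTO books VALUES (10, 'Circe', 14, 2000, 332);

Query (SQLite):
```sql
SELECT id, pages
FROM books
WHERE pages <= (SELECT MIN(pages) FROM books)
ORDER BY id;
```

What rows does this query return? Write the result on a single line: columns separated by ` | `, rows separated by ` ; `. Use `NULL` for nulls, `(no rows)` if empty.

3 | 170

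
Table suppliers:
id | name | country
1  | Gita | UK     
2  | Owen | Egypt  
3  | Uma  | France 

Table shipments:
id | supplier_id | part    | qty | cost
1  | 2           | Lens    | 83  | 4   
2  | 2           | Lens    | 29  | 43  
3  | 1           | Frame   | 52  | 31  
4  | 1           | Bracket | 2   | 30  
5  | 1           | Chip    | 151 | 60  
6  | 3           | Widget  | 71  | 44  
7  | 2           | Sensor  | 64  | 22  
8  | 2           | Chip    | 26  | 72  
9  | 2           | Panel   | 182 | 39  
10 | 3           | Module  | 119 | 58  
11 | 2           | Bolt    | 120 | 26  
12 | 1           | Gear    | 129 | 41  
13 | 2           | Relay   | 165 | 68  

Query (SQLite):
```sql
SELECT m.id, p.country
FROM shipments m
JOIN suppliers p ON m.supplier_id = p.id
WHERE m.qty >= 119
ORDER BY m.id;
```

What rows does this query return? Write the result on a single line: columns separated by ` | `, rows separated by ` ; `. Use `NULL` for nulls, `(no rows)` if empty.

5 | UK ; 9 | Egypt ; 10 | France ; 11 | Egypt ; 12 | UK ; 13 | Egypt

Each shipments row matches the suppliers row where supplier_id = suppliers.id.
Then keep rows with m.qty >= 119.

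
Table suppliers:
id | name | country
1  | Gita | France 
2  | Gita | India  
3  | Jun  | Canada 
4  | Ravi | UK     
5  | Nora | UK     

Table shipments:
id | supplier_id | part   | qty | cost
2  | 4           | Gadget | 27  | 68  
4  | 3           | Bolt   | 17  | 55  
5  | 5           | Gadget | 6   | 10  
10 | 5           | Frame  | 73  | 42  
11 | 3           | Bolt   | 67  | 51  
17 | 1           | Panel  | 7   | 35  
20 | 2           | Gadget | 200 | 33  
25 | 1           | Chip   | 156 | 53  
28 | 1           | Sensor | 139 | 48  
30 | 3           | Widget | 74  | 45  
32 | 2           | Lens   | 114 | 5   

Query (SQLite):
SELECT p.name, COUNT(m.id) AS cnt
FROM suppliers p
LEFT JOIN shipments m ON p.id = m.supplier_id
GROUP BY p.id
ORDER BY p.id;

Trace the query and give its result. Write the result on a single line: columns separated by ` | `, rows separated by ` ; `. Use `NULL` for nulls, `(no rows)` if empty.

Gita | 3 ; Gita | 2 ; Jun | 3 ; Ravi | 1 ; Nora | 2

LEFT JOIN keeps every suppliers row; unmatched ones get NULL for shipments columns.
Group by suppliers.id and compute COUNT(m.id). COUNT(col) of an all-NULL group is 0.
  1: ids {17, 25, 28} → COUNT(m.id)=3
  2: ids {20, 32} → COUNT(m.id)=2
  3: ids {4, 11, 30} → COUNT(m.id)=3
  4: ids {2} → COUNT(m.id)=1
  5: ids {5, 10} → COUNT(m.id)=2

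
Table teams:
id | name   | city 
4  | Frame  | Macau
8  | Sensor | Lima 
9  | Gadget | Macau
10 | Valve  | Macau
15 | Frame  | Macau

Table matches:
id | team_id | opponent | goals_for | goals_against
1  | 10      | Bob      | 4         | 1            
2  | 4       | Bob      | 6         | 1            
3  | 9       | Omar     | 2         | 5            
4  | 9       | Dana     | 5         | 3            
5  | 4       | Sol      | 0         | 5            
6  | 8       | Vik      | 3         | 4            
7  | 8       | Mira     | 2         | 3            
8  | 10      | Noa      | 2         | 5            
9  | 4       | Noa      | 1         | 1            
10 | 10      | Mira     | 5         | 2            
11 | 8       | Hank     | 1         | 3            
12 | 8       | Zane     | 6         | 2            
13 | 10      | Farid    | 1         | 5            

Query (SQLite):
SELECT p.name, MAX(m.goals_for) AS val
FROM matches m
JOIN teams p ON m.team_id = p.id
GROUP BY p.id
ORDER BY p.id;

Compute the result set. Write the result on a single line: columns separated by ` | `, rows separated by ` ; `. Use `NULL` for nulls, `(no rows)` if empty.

Frame | 6 ; Sensor | 6 ; Gadget | 5 ; Valve | 5

Join each matches row to its teams via team_id.
Group joined rows by teams.id; compute MAX(m.goals_for) per group.
  4: ids {2, 5, 9} → MAX(m.goals_for)=6
  8: ids {6, 7, 11, 12} → MAX(m.goals_for)=6
  9: ids {3, 4} → MAX(m.goals_for)=5
  10: ids {1, 8, 10, 13} → MAX(m.goals_for)=5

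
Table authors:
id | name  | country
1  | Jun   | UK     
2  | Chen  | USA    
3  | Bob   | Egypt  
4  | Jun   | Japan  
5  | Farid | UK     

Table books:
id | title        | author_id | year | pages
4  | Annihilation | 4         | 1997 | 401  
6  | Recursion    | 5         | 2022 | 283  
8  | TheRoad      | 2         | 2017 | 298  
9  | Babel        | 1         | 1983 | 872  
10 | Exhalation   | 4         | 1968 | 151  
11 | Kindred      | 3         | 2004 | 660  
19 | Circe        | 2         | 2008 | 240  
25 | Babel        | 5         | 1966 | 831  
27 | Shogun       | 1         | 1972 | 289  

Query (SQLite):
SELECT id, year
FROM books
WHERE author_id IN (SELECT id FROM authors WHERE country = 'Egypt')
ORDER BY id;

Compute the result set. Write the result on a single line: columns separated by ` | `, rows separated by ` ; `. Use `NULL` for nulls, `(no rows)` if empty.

11 | 2004

Inner query: authors.id where country = 'Egypt'.
Outer: keep books rows whose author_id is in that set.
Inner query → {3}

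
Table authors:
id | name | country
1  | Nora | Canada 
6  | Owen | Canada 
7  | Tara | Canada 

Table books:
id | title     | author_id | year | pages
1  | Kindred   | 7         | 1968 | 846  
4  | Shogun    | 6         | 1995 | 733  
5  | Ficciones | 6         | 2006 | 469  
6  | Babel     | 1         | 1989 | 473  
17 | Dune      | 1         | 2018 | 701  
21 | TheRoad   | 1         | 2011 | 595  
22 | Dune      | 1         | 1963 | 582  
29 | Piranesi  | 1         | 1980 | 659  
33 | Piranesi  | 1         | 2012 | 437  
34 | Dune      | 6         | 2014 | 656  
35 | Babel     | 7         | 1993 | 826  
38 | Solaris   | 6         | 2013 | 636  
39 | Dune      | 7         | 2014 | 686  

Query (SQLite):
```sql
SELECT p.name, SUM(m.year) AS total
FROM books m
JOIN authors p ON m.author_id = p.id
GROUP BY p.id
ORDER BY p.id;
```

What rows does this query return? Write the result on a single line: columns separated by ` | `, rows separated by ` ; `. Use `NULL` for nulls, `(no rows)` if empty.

Nora | 11973 ; Owen | 8028 ; Tara | 5975

Join each books row to its authors via author_id.
Group joined rows by authors.id; compute SUM(m.year) per group.
  1: ids {6, 17, 21, 22, 29, 33} → SUM(m.year)=11973
  6: ids {4, 5, 34, 38} → SUM(m.year)=8028
  7: ids {1, 35, 39} → SUM(m.year)=5975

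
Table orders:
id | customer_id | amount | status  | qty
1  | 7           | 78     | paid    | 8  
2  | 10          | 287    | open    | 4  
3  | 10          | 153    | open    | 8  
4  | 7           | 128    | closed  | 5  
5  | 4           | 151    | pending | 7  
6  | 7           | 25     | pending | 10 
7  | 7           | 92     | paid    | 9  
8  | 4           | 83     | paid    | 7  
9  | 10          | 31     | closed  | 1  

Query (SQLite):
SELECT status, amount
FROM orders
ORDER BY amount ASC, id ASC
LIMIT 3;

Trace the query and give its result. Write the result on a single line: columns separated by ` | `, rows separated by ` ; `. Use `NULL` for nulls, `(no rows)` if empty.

Sort by amount asc, tiebreak id asc: (25, id=6), (31, id=9), (78, id=1), (83, id=8), (92, id=7), (128, id=4) …. Take first 3.

pending | 25 ; closed | 31 ; paid | 78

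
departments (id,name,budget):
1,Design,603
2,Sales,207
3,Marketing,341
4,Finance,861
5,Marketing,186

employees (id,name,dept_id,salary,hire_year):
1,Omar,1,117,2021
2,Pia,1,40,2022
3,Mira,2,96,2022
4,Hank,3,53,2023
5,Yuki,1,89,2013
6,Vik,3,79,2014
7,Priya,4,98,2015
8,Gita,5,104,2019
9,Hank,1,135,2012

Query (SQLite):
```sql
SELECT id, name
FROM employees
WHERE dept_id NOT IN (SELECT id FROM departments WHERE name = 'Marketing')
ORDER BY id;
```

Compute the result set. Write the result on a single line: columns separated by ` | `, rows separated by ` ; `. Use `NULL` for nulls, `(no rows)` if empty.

1 | Omar ; 2 | Pia ; 3 | Mira ; 5 | Yuki ; 7 | Priya ; 9 | Hank

Inner query: departments.id where name = 'Marketing'.
Outer: keep employees rows whose dept_id is not in that set.
Inner query → {3, 5}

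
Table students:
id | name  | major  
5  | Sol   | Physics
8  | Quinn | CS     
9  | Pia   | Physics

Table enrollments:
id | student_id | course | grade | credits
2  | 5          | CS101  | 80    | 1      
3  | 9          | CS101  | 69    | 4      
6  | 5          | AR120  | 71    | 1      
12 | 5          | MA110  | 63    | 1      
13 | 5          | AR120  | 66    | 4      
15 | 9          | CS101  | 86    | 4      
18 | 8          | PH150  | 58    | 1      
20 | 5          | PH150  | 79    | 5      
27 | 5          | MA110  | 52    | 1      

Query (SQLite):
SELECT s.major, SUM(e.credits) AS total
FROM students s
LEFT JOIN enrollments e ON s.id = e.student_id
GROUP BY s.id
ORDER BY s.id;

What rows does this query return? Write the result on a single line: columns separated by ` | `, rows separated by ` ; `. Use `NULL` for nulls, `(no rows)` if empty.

LEFT JOIN keeps every students row; unmatched ones get NULL for enrollments columns.
Group by students.id and compute SUM(e.credits). SUM over an all-NULL group is NULL.
  5: ids {2, 6, 12, 13, 20, 27} → SUM(e.credits)=13
  8: ids {18} → SUM(e.credits)=1
  9: ids {3, 15} → SUM(e.credits)=8

Physics | 13 ; CS | 1 ; Physics | 8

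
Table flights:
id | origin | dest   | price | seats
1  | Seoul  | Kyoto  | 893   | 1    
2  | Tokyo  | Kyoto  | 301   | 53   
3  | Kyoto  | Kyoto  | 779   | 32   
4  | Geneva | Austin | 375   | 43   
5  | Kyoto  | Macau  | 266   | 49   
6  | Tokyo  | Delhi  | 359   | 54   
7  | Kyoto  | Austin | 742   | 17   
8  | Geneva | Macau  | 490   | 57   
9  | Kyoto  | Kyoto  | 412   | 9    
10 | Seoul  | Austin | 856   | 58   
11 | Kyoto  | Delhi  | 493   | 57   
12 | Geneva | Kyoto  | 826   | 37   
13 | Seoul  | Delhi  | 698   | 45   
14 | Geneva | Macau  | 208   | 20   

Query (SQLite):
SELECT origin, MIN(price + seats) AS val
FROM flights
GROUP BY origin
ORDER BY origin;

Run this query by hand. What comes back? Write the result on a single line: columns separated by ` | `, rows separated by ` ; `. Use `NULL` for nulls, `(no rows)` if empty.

Geneva | 228 ; Kyoto | 315 ; Seoul | 743 ; Tokyo | 354

For each row compute price + seats.
Group by origin; take MIN of the expression per group.
  Geneva: ids {4, 8, 12, 14} → MIN(price + seats)=228
  Kyoto: ids {3, 5, 7, 9, 11} → MIN(price + seats)=315
  Seoul: ids {1, 10, 13} → MIN(price + seats)=743
  Tokyo: ids {2, 6} → MIN(price + seats)=354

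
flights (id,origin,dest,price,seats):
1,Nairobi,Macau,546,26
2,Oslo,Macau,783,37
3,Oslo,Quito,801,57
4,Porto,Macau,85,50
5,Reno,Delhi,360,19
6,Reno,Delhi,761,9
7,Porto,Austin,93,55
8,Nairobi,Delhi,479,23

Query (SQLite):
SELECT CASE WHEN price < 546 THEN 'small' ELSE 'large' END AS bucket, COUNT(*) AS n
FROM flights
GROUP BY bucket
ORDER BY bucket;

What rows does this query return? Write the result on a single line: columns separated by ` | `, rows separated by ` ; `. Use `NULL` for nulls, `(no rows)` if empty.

large | 4 ; small | 4

Bucket rows by price < 546 → 'small' else 'large'; count each bucket.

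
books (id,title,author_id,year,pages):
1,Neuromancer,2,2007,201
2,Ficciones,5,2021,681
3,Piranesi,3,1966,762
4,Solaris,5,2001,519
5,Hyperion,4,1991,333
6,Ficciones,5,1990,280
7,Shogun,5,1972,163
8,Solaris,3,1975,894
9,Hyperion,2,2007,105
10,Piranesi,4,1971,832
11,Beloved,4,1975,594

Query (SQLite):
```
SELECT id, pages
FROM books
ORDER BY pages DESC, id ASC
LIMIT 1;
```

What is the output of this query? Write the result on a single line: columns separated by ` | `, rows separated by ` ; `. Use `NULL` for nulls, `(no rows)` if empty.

8 | 894

Sort by pages desc, tiebreak id asc: (894, id=8), (832, id=10), (762, id=3), (681, id=2) …. Take first 1.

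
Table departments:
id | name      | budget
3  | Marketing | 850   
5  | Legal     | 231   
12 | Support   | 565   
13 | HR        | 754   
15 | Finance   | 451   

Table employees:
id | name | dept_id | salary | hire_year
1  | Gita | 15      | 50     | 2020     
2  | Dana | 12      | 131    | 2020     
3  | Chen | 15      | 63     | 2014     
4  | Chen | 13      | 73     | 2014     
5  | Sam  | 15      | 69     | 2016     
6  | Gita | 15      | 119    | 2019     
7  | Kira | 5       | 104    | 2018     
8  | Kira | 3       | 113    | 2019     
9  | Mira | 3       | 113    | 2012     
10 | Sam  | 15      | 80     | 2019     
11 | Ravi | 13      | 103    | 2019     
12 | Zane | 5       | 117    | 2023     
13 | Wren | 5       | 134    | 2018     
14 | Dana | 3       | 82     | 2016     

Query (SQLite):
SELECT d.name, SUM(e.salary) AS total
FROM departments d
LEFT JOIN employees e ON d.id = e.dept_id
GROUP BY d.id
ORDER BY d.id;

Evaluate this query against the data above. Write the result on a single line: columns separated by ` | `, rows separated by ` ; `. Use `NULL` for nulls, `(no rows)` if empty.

Marketing | 308 ; Legal | 355 ; Support | 131 ; HR | 176 ; Finance | 381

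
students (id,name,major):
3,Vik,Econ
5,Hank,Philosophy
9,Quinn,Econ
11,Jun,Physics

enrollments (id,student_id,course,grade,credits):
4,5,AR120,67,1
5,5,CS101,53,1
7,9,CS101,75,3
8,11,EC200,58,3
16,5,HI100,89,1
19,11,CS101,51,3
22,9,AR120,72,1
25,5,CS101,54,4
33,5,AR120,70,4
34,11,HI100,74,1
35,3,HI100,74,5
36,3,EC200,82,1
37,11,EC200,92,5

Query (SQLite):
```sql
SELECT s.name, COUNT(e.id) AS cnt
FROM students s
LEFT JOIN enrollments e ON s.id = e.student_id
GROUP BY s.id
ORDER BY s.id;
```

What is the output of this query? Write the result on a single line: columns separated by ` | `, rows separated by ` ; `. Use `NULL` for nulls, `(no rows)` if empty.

LEFT JOIN keeps every students row; unmatched ones get NULL for enrollments columns.
Group by students.id and compute COUNT(e.id). COUNT(col) of an all-NULL group is 0.
  3: ids {35, 36} → COUNT(e.id)=2
  5: ids {4, 5, 16, 25, 33} → COUNT(e.id)=5
  9: ids {7, 22} → COUNT(e.id)=2
  11: ids {8, 19, 34, 37} → COUNT(e.id)=4

Vik | 2 ; Hank | 5 ; Quinn | 2 ; Jun | 4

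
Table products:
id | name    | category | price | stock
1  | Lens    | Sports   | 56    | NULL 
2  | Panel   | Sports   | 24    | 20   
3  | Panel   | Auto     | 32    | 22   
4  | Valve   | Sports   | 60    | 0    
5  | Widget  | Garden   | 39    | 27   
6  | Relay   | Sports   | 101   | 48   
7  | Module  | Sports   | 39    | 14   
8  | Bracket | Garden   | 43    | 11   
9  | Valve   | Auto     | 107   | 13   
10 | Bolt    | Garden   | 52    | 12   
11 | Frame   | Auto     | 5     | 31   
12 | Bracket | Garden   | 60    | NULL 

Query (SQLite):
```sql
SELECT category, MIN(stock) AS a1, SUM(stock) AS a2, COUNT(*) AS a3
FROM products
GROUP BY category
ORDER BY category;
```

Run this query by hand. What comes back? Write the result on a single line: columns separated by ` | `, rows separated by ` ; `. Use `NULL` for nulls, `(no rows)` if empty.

Group products by category.
Per group compute: MIN(stock), SUM(stock), COUNT(*).
  Auto: ids {3, 9, 11} → MIN(stock)=13, SUM(stock)=66, COUNT(*)=3
  Garden: ids {5, 8, 10, 12} → MIN(stock)=11, SUM(stock)=50, COUNT(*)=4
  Sports: ids {1, 2, 4, 6, 7} → MIN(stock)=0, SUM(stock)=82, COUNT(*)=5

Auto | 13 | 66 | 3 ; Garden | 11 | 50 | 4 ; Sports | 0 | 82 | 5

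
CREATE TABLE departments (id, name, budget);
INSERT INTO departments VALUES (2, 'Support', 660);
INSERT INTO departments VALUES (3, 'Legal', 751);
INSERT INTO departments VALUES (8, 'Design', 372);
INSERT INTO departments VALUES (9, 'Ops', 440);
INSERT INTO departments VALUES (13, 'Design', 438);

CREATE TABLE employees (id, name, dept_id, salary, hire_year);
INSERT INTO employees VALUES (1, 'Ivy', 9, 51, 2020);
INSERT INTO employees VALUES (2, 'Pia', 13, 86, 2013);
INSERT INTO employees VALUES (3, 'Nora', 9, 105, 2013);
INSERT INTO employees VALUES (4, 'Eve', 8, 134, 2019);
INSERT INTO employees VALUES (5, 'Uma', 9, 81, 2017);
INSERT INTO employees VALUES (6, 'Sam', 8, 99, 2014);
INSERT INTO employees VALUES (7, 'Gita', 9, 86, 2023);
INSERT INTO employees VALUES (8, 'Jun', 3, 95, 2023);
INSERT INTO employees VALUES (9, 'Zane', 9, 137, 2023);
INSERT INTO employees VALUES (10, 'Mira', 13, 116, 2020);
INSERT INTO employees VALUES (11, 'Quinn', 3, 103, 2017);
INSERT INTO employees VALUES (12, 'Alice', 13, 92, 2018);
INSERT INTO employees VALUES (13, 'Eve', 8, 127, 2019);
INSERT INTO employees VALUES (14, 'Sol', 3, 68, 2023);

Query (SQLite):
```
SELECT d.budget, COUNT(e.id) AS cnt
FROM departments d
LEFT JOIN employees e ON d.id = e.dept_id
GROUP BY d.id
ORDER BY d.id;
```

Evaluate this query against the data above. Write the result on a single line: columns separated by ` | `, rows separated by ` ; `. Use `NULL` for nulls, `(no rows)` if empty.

660 | 0 ; 751 | 3 ; 372 | 3 ; 440 | 5 ; 438 | 3

LEFT JOIN keeps every departments row; unmatched ones get NULL for employees columns.
Group by departments.id and compute COUNT(e.id). COUNT(col) of an all-NULL group is 0.
  2: ids {—} → COUNT(e.id)=0
  3: ids {8, 11, 14} → COUNT(e.id)=3
  8: ids {4, 6, 13} → COUNT(e.id)=3
  9: ids {1, 3, 5, 7, 9} → COUNT(e.id)=5
  13: ids {2, 10, 12} → COUNT(e.id)=3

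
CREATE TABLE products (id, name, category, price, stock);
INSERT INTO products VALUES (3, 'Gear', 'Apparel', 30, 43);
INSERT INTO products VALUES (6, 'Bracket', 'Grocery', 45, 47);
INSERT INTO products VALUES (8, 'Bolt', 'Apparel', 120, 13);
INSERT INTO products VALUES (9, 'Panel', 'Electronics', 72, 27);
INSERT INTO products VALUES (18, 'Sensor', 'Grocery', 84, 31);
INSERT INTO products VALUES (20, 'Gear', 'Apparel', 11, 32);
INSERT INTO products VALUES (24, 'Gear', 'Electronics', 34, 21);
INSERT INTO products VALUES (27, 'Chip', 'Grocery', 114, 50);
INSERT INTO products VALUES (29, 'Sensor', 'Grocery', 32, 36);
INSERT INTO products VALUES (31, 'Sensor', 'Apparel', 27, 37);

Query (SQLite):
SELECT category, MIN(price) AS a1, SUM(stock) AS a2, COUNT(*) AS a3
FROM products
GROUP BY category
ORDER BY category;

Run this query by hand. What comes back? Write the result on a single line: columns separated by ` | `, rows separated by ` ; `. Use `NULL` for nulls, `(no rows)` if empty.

Apparel | 11 | 125 | 4 ; Electronics | 34 | 48 | 2 ; Grocery | 32 | 164 | 4

Group products by category.
Per group compute: MIN(price), SUM(stock), COUNT(*).
  Apparel: ids {3, 8, 20, 31} → MIN(price)=11, SUM(stock)=125, COUNT(*)=4
  Electronics: ids {9, 24} → MIN(price)=34, SUM(stock)=48, COUNT(*)=2
  Grocery: ids {6, 18, 27, 29} → MIN(price)=32, SUM(stock)=164, COUNT(*)=4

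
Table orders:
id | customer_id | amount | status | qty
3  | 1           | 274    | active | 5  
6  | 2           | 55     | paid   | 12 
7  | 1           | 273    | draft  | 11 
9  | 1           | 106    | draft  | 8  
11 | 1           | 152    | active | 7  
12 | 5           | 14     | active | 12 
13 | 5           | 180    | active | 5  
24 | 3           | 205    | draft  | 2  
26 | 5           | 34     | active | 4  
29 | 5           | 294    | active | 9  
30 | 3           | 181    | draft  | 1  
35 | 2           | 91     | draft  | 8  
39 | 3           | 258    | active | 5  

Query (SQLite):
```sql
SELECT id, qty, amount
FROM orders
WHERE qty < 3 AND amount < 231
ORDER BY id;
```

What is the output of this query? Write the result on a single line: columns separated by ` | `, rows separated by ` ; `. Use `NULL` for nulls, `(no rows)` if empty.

qty < 3: ids {24, 30}
amount < 231: ids {6, 9, 11, 12, 13, 24, 26, 30, 35}
Combine with AND.

24 | 2 | 205 ; 30 | 1 | 181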